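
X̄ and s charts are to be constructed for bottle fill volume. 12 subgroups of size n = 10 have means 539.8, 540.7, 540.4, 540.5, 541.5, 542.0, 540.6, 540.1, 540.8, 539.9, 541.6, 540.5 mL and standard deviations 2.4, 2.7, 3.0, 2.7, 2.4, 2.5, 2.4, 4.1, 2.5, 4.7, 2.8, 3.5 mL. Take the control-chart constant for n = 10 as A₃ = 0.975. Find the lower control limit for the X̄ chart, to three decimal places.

537.799

X̄̄ = (539.8 + 540.7 + 540.4 + 540.5 + 541.5 + 542.0 + 540.6 + 540.1 + 540.8 + 539.9 + 541.6 + 540.5) / 12 = 540.7000
s̄ = (2.4 + 2.7 + 3.0 + 2.7 + 2.4 + 2.5 + 2.4 + 4.1 + 2.5 + 4.7 + 2.8 + 3.5) / 12 = 2.9750
LCL = X̄̄ − A₃·s̄ = 540.7000 − 0.975 × 2.9750 = 537.7994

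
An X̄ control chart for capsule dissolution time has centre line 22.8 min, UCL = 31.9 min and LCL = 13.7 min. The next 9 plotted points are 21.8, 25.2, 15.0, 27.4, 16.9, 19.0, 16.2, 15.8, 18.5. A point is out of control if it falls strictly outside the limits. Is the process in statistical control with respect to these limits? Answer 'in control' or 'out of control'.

All 9 points lie within [13.7, 31.9].

in control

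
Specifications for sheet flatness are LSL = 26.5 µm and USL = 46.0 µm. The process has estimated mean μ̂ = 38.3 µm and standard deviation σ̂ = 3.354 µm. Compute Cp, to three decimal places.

0.969

Cp = (USL − LSL) / (6σ̂) = (46.0 − 26.5) / (6 × 3.354) = 19.5000 / 20.1240 = 0.9690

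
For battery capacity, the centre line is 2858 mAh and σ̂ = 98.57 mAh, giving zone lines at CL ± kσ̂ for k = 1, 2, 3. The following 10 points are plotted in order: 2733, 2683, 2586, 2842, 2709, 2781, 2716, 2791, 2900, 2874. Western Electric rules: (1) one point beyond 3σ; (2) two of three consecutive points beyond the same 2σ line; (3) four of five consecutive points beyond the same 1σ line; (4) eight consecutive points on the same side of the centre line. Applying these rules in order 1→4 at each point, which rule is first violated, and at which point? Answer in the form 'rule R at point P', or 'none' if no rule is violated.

Zone of each point (C = within 1σ̂, B = 1σ̂–2σ̂, A = 2σ̂–3σ̂, * = beyond 3σ̂; sign = side of CL): 1:-B, 2:-B, 3:-A, 4:-C, 5:-B, 6:-C, 7:-B, 8:-C, 9:+C, 10:+C
Rule 3 (four of five consecutive points beyond the same 1σ limit) is satisfied at point 5.

rule 3 at point 5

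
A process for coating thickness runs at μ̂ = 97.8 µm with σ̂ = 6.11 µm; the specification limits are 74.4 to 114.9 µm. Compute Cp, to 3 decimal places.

1.105

Cp = (USL − LSL) / (6σ̂) = (114.9 − 74.4) / (6 × 6.11) = 40.5000 / 36.6600 = 1.1047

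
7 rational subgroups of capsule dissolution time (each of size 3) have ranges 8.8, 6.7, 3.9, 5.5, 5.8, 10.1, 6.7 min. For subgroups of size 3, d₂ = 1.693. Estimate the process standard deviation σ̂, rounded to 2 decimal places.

4.01

R̄ = (8.8 + 6.7 + 3.9 + 5.5 + 5.8 + 10.1 + 6.7) / 7 = 6.7857
σ̂ = R̄ / d₂ = 6.7857 / 1.693 = 4.0081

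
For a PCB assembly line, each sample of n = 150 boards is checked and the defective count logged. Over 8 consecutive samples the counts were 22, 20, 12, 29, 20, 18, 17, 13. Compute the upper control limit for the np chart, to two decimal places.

p̄ = Σdᵢ / (k·n) = 151 / (8 × 150) = 0.12583
UCL = np̄ + 3·√(np̄(1−p̄)) = 18.8750 + 3 × √(18.8750×0.87417) = 18.8750 + 3 × 4.0620 = 31.0610

31.06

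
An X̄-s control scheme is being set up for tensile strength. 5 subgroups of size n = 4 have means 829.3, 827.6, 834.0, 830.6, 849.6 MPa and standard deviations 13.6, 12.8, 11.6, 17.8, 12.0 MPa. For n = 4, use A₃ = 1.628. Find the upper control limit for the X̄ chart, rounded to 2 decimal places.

856.30

X̄̄ = (829.3 + 827.6 + 834.0 + 830.6 + 849.6) / 5 = 834.2200
s̄ = (13.6 + 12.8 + 11.6 + 17.8 + 12.0) / 5 = 13.5600
UCL = X̄̄ + A₃·s̄ = 834.2200 + 1.628 × 13.5600 = 856.2957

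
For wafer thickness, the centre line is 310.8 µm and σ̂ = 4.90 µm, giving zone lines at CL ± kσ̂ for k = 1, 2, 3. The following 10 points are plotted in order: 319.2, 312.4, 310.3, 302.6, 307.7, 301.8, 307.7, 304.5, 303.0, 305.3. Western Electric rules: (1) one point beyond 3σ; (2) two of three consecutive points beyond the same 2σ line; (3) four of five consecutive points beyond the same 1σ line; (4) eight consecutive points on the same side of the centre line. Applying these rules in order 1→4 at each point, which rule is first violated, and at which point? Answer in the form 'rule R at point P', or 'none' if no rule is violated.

rule 3 at point 10

Zone of each point (C = within 1σ̂, B = 1σ̂–2σ̂, A = 2σ̂–3σ̂, * = beyond 3σ̂; sign = side of CL): 1:+B, 2:+C, 3:-C, 4:-B, 5:-C, 6:-B, 7:-C, 8:-B, 9:-B, 10:-B
Rule 3 (four of five consecutive points beyond the same 1σ limit) is satisfied at point 10.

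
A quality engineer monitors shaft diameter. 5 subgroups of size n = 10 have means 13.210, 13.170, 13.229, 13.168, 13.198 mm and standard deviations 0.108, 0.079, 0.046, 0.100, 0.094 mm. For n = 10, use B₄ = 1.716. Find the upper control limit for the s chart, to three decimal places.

0.147

s̄ = (0.108 + 0.079 + 0.046 + 0.100 + 0.094) / 5 = 0.0854
UCL_s = B₄·s̄ = 1.716 × 0.0854 = 0.1465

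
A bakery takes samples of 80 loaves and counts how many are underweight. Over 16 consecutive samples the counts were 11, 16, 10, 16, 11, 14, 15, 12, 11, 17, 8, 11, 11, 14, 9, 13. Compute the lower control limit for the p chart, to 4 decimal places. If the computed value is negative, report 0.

p̄ = Σdᵢ / (k·n) = 199 / (16 × 80) = 0.15547
LCL = p̄ − 3·√(p̄(1−p̄)/n) = 0.15547 − 3 × 0.04051 = 0.03393

0.0339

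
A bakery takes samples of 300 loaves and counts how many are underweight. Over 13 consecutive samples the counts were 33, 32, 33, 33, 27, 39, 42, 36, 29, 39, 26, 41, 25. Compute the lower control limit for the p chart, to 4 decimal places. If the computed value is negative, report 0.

0.0570

p̄ = Σdᵢ / (k·n) = 435 / (13 × 300) = 0.11154
LCL = p̄ − 3·√(p̄(1−p̄)/n) = 0.11154 − 3 × 0.01817 = 0.05701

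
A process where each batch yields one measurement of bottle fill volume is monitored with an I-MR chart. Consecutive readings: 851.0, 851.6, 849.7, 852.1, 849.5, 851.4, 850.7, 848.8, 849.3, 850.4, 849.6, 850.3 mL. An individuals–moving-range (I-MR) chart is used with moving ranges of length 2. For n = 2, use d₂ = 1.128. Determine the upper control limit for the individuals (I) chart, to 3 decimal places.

854.018

X̄ = (851.0 + 851.6 + 849.7 + 852.1 + 849.5 + 851.4 + 850.7 + 848.8 + 849.3 + 850.4 + 849.6 + 850.3) / 12 = 850.3667
Moving ranges: 0.6, 1.9, 2.4, 2.6, 1.9, 0.7, 1.9, 0.5, 1.1, 0.8, 0.7; M̄R̄ = 15.1000 / 11 = 1.3727
UCL = X̄ + 3·M̄R̄/d₂ = 850.3667 + 3 × 1.3727 / 1.128 = 854.0175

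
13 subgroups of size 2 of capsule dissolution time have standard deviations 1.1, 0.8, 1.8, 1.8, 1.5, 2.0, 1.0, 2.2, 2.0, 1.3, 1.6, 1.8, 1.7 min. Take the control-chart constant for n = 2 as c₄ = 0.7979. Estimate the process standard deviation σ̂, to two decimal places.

s̄ = (1.1 + 0.8 + 1.8 + 1.8 + 1.5 + 2.0 + 1.0 + 2.2 + 2.0 + 1.3 + 1.6 + 1.8 + 1.7) / 13 = 1.5846
σ̂ = s̄ / c₄ = 1.5846 / 0.7979 = 1.9860

1.99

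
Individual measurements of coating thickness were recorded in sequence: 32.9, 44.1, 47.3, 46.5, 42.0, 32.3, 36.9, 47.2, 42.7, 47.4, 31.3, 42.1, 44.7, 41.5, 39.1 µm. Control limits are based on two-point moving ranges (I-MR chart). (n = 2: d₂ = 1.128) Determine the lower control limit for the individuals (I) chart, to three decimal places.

24.369

X̄ = (32.9 + 44.1 + 47.3 + 46.5 + 42.0 + 32.3 + 36.9 + 47.2 + 42.7 + 47.4 + 31.3 + 42.1 + 44.7 + 41.5 + 39.1) / 15 = 41.2000
Moving ranges: 11.2, 3.2, 0.8, 4.5, 9.7, 4.6, 10.3, 4.5, 4.7, 16.1, 10.8, 2.6, 3.2, 2.4; M̄R̄ = 88.6000 / 14 = 6.3286
LCL = X̄ − 3·M̄R̄/d₂ = 41.2000 − 3 × 6.3286 / 1.128 = 24.3687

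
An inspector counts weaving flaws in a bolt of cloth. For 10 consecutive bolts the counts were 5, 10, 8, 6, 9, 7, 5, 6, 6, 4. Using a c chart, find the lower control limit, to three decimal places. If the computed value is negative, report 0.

c̄ = (5 + 10 + 8 + 6 + 9 + 7 + 5 + 6 + 6 + 4) / 10 = 66 / 10 = 6.6000
LCL = c̄ − 3√c̄ = 6.6000 − 3 × 2.5690 = -1.1071 → 0 (cannot be negative)

0.000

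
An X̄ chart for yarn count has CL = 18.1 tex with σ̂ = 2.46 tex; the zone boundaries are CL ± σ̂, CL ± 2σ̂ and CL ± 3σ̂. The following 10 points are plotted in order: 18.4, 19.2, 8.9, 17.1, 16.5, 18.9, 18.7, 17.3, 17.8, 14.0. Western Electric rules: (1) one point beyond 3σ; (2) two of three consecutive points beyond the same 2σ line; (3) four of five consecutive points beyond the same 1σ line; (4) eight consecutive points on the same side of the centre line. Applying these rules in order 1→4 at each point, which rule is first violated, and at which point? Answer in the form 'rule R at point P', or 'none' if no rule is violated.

rule 1 at point 3

Zone of each point (C = within 1σ̂, B = 1σ̂–2σ̂, A = 2σ̂–3σ̂, * = beyond 3σ̂; sign = side of CL): 1:+C, 2:+C, 3:-*, 4:-C, 5:-C, 6:+C, 7:+C, 8:-C, 9:-C, 10:-B
Rule 1 (one point beyond the 3σ limits) is satisfied at point 3.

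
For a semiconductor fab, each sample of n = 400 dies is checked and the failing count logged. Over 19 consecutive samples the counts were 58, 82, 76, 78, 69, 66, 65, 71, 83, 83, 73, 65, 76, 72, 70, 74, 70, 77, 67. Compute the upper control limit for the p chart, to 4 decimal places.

0.2387

p̄ = Σdᵢ / (k·n) = 1375 / (19 × 400) = 0.18092
UCL = p̄ + 3·√(p̄(1−p̄)/n) = 0.18092 + 3 × √(0.18092×0.81908/400) = 0.18092 + 3 × 0.01925 = 0.23866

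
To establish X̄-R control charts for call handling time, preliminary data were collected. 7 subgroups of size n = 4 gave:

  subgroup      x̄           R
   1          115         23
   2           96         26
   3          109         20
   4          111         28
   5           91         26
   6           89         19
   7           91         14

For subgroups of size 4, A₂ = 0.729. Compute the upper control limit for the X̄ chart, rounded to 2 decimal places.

X̄̄ = (115 + 96 + 109 + 111 + 91 + 89 + 91) / 7 = 702.0000 / 7 = 100.2857
R̄ = (23 + 26 + 20 + 28 + 26 + 19 + 14) / 7 = 156.0000 / 7 = 22.2857
UCL = X̄̄ + A₂·R̄ = 100.2857 + 0.729 × 22.2857 = 116.5320

116.53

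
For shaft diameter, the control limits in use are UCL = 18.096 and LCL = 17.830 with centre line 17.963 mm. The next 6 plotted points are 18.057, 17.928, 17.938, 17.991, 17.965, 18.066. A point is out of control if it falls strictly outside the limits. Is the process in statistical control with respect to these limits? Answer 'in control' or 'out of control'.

in control

All 6 points lie within [17.830, 18.096].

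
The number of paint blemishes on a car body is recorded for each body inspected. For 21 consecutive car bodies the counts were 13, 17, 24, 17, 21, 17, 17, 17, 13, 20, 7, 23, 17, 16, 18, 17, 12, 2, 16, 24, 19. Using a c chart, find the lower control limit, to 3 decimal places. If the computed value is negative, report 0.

c̄ = (13 + 17 + 24 + 17 + 21 + 17 + 17 + 17 + 13 + 20 + 7 + 23 + 17 + 16 + 18 + 17 + 12 + 2 + 16 + 24 + 19) / 21 = 347 / 21 = 16.5238
LCL = c̄ − 3√c̄ = 16.5238 − 3 × 4.0649 = 4.3290

4.329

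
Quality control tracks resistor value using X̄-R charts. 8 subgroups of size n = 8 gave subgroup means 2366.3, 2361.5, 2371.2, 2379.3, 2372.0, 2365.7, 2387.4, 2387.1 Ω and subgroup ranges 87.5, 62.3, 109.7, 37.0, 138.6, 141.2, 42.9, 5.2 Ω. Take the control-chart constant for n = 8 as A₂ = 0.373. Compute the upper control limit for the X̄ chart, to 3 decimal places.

X̄̄ = (2366.3 + 2361.5 + 2371.2 + 2379.3 + 2372.0 + 2365.7 + 2387.4 + 2387.1) / 8 = 18990.5000 / 8 = 2373.8125
R̄ = (87.5 + 62.3 + 109.7 + 37.0 + 138.6 + 141.2 + 42.9 + 5.2) / 8 = 624.4000 / 8 = 78.0500
UCL = X̄̄ + A₂·R̄ = 2373.8125 + 0.373 × 78.0500 = 2402.9252

2402.925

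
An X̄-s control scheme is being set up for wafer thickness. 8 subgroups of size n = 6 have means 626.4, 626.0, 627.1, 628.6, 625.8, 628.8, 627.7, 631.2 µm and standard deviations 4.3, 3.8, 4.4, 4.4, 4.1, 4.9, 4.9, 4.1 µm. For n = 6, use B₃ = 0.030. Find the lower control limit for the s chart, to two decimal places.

s̄ = (4.3 + 3.8 + 4.4 + 4.4 + 4.1 + 4.9 + 4.9 + 4.1) / 8 = 4.3625
LCL_s = B₃·s̄ = 0.030 × 4.3625 = 0.1309

0.13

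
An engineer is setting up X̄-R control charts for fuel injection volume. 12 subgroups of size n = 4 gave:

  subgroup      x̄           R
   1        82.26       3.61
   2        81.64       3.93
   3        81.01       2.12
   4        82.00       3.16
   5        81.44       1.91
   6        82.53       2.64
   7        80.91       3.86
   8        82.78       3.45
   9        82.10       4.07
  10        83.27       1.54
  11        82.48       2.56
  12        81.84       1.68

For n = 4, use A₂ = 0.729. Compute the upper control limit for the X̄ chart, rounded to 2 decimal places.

84.12

X̄̄ = (82.26 + 81.64 + 81.01 + 82.00 + 81.44 + 82.53 + 80.91 + 82.78 + 82.10 + 83.27 + 82.48 + 81.84) / 12 = 984.2600 / 12 = 82.0217
R̄ = (3.61 + 3.93 + 2.12 + 3.16 + 1.91 + 2.64 + 3.86 + 3.45 + 4.07 + 1.54 + 2.56 + 1.68) / 12 = 34.5300 / 12 = 2.8775
UCL = X̄̄ + A₂·R̄ = 82.0217 + 0.729 × 2.8775 = 84.1194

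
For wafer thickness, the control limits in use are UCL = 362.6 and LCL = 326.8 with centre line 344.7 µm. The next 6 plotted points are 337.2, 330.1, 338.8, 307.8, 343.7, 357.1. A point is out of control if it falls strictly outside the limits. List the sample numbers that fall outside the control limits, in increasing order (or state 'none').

Compare each point to [326.8, 362.6]: sample 4 = 307.8 < LCL.

4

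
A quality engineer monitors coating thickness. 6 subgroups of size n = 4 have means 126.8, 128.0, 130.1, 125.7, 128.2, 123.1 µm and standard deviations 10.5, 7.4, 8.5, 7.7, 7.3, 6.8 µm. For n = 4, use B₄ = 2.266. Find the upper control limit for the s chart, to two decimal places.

s̄ = (10.5 + 7.4 + 8.5 + 7.7 + 7.3 + 6.8) / 6 = 8.0333
UCL_s = B₄·s̄ = 2.266 × 8.0333 = 18.2035

18.20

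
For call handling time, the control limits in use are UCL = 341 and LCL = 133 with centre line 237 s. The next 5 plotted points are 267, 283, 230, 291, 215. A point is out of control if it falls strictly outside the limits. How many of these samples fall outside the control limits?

0

All 5 points lie within [133, 341].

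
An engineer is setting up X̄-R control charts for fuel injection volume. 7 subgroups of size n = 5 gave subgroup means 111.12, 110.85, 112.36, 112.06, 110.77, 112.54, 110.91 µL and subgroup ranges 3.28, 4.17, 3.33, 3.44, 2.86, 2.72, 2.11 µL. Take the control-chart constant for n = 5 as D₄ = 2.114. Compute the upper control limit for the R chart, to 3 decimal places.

R̄ = (3.28 + 4.17 + 3.33 + 3.44 + 2.86 + 2.72 + 2.11) / 7 = 21.9100 / 7 = 3.1300
UCL_R = D₄·R̄ = 2.114 × 3.1300 = 6.6168

6.617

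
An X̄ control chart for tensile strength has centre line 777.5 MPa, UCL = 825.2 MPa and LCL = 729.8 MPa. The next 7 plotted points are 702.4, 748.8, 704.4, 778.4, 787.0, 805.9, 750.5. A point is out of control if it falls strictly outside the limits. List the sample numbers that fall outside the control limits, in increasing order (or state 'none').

1, 3

Compare each point to [729.8, 825.2]: sample 1 = 702.4 < LCL; sample 3 = 704.4 < LCL.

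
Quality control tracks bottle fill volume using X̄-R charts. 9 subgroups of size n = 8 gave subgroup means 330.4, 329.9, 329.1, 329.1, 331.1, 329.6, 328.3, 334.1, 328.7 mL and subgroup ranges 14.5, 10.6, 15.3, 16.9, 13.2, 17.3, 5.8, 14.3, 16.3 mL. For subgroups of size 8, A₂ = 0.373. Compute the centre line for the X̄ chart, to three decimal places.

X̄̄ = (330.4 + 329.9 + 329.1 + 329.1 + 331.1 + 329.6 + 328.3 + 334.1 + 328.7) / 9 = 2970.3000 / 9 = 330.0333
CL = X̄̄ = 330.0333

330.033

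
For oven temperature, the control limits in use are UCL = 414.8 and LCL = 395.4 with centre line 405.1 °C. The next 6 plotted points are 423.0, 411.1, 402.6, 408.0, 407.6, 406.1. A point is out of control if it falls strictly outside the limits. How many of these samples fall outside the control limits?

1

Compare each point to [395.4, 414.8]: sample 1 = 423.0 > UCL.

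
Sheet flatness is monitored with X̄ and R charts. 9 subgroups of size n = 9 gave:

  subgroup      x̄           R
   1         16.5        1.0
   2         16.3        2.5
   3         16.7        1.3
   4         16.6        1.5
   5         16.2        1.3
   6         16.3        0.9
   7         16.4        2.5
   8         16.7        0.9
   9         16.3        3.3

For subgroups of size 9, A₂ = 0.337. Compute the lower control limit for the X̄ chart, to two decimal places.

X̄̄ = (16.5 + 16.3 + 16.7 + 16.6 + 16.2 + 16.3 + 16.4 + 16.7 + 16.3) / 9 = 148.0000 / 9 = 16.4444
R̄ = (1.0 + 2.5 + 1.3 + 1.5 + 1.3 + 0.9 + 2.5 + 0.9 + 3.3) / 9 = 15.2000 / 9 = 1.6889
LCL = X̄̄ − A₂·R̄ = 16.4444 − 0.337 × 1.6889 = 15.8753

15.88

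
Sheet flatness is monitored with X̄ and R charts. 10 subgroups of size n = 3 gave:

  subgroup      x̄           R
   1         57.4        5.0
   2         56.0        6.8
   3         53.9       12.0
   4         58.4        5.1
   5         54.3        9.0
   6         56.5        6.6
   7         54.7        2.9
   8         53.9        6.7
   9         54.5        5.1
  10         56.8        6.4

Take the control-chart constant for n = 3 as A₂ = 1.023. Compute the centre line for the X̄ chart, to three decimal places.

X̄̄ = (57.4 + 56.0 + 53.9 + 58.4 + 54.3 + 56.5 + 54.7 + 53.9 + 54.5 + 56.8) / 10 = 556.4000 / 10 = 55.6400
CL = X̄̄ = 55.6400

55.640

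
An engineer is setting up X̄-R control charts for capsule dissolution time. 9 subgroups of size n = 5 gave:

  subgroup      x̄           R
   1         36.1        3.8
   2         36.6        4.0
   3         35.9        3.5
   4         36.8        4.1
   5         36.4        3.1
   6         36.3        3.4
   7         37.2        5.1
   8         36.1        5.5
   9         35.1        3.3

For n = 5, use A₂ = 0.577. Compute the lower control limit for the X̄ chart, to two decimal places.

33.98

X̄̄ = (36.1 + 36.6 + 35.9 + 36.8 + 36.4 + 36.3 + 37.2 + 36.1 + 35.1) / 9 = 326.5000 / 9 = 36.2778
R̄ = (3.8 + 4.0 + 3.5 + 4.1 + 3.1 + 3.4 + 5.1 + 5.5 + 3.3) / 9 = 35.8000 / 9 = 3.9778
LCL = X̄̄ − A₂·R̄ = 36.2778 − 0.577 × 3.9778 = 33.9826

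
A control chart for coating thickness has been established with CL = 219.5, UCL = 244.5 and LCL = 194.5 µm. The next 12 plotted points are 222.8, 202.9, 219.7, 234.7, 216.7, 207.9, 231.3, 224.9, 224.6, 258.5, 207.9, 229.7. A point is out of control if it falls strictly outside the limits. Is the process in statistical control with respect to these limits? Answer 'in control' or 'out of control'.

out of control

Compare each point to [194.5, 244.5]: sample 10 = 258.5 > UCL.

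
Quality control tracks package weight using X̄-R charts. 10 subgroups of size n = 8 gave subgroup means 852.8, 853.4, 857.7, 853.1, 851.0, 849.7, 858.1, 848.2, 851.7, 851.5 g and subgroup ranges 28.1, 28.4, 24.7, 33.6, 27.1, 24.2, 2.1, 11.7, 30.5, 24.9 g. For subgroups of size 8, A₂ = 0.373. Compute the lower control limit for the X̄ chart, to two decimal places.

843.94

X̄̄ = (852.8 + 853.4 + 857.7 + 853.1 + 851.0 + 849.7 + 858.1 + 848.2 + 851.7 + 851.5) / 10 = 8527.2000 / 10 = 852.7200
R̄ = (28.1 + 28.4 + 24.7 + 33.6 + 27.1 + 24.2 + 2.1 + 11.7 + 30.5 + 24.9) / 10 = 235.3000 / 10 = 23.5300
LCL = X̄̄ − A₂·R̄ = 852.7200 − 0.373 × 23.5300 = 843.9433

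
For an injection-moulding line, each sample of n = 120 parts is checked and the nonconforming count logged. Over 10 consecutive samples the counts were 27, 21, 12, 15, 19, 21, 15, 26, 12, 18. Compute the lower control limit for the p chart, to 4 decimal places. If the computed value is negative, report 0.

0.0559

p̄ = Σdᵢ / (k·n) = 186 / (10 × 120) = 0.15500
LCL = p̄ − 3·√(p̄(1−p̄)/n) = 0.15500 − 3 × 0.03304 = 0.05589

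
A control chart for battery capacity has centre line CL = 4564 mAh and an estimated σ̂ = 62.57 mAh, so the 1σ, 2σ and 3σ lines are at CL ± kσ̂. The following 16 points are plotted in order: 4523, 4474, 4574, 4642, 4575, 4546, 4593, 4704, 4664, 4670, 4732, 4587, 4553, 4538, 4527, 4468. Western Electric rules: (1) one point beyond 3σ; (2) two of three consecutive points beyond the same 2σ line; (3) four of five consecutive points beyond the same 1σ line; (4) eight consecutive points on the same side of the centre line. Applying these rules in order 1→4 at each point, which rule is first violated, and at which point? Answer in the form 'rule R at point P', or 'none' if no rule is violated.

rule 3 at point 11

Zone of each point (C = within 1σ̂, B = 1σ̂–2σ̂, A = 2σ̂–3σ̂, * = beyond 3σ̂; sign = side of CL): 1:-C, 2:-B, 3:+C, 4:+B, 5:+C, 6:-C, 7:+C, 8:+A, 9:+B, 10:+B, 11:+A, 12:+C, 13:-C, 14:-C, 15:-C, 16:-B
Rule 3 (four of five consecutive points beyond the same 1σ limit) is satisfied at point 11.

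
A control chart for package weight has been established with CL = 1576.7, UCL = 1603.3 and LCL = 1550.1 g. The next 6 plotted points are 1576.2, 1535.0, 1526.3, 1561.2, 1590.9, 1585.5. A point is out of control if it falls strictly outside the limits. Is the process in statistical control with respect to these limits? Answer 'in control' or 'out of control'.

out of control

Compare each point to [1550.1, 1603.3]: sample 2 = 1535.0 < LCL; sample 3 = 1526.3 < LCL.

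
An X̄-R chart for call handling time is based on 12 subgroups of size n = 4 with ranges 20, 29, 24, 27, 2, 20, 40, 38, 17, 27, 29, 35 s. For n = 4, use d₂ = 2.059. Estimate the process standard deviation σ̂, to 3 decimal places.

12.466

R̄ = (20 + 29 + 24 + 27 + 2 + 20 + 40 + 38 + 17 + 27 + 29 + 35) / 12 = 25.6667
σ̂ = R̄ / d₂ = 25.6667 / 2.059 = 12.4656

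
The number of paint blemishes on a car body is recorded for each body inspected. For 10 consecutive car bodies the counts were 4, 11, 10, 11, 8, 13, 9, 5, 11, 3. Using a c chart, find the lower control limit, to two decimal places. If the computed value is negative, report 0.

0.00

c̄ = (4 + 11 + 10 + 11 + 8 + 13 + 9 + 5 + 11 + 3) / 10 = 85 / 10 = 8.5000
LCL = c̄ − 3√c̄ = 8.5000 − 3 × 2.9155 = -0.2464 → 0 (cannot be negative)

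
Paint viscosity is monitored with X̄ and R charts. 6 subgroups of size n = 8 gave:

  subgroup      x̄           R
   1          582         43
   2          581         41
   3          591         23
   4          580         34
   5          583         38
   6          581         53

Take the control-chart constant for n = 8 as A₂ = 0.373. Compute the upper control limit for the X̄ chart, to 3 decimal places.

X̄̄ = (582 + 581 + 591 + 580 + 583 + 581) / 6 = 3498.0000 / 6 = 583.0000
R̄ = (43 + 41 + 23 + 34 + 38 + 53) / 6 = 232.0000 / 6 = 38.6667
UCL = X̄̄ + A₂·R̄ = 583.0000 + 0.373 × 38.6667 = 597.4227

597.423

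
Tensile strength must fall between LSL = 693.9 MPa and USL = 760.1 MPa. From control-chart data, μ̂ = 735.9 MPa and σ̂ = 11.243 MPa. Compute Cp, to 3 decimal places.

0.981

Cp = (USL − LSL) / (6σ̂) = (760.1 − 693.9) / (6 × 11.243) = 66.2000 / 67.4580 = 0.9814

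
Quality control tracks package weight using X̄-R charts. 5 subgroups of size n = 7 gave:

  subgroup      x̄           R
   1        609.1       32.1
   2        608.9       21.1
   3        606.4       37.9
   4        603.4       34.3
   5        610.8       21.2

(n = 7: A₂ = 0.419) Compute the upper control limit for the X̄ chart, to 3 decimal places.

X̄̄ = (609.1 + 608.9 + 606.4 + 603.4 + 610.8) / 5 = 3038.6000 / 5 = 607.7200
R̄ = (32.1 + 21.1 + 37.9 + 34.3 + 21.2) / 5 = 146.6000 / 5 = 29.3200
UCL = X̄̄ + A₂·R̄ = 607.7200 + 0.419 × 29.3200 = 620.0051

620.005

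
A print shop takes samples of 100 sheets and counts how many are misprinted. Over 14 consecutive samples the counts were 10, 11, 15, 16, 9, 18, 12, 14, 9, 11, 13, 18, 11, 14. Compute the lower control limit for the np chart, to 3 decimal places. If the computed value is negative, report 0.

p̄ = Σdᵢ / (k·n) = 181 / (14 × 100) = 0.12929
LCL = np̄ − 3·√(np̄(1−p̄)) = 12.9286 − 3 × 3.3552 = 2.8631

2.863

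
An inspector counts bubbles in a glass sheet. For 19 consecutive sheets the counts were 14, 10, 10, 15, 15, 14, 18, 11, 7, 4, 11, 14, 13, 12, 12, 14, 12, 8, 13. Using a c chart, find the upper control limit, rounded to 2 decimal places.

c̄ = (14 + 10 + 10 + 15 + 15 + 14 + 18 + 11 + 7 + 4 + 11 + 14 + 13 + 12 + 12 + 14 + 12 + 8 + 13) / 19 = 227 / 19 = 11.9474
UCL = c̄ + 3√c̄ = 11.9474 + 3 × √11.9474 = 11.9474 + 3 × 3.4565 = 22.3169

22.32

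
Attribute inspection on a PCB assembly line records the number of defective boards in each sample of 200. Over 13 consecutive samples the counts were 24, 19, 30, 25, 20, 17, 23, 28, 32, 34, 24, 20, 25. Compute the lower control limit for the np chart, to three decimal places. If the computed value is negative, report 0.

p̄ = Σdᵢ / (k·n) = 321 / (13 × 200) = 0.12346
LCL = np̄ − 3·√(np̄(1−p̄)) = 24.6923 − 3 × 4.6523 = 10.7355

10.735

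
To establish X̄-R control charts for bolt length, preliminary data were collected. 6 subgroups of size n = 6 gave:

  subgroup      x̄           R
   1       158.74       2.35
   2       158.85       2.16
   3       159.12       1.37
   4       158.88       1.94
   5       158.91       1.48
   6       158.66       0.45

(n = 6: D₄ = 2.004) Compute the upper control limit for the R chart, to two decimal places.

R̄ = (2.35 + 2.16 + 1.37 + 1.94 + 1.48 + 0.45) / 6 = 9.7500 / 6 = 1.6250
UCL_R = D₄·R̄ = 2.004 × 1.6250 = 3.2565

3.26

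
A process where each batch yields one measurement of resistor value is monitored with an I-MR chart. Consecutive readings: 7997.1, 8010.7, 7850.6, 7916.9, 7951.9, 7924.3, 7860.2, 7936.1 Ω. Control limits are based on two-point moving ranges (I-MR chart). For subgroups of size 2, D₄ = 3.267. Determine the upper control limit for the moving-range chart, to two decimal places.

206.57

Moving ranges: 13.6, 160.1, 66.3, 35.0, 27.6, 64.1, 75.9; M̄R̄ = 442.6000 / 7 = 63.2286
UCL_MR = D₄·M̄R̄ = 3.267 × 63.2286 = 206.5677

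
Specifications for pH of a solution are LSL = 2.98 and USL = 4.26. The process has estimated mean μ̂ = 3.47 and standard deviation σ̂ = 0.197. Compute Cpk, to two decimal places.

Cpu = (USL − μ̂) / (3σ̂) = (4.26 − 3.47) / (3 × 0.197) = 1.3367; Cpl = (μ̂ − LSL) / (3σ̂) = (3.47 − 2.98) / (3 × 0.197) = 0.8291; Cpk = min(Cpu, Cpl) = 0.8291

0.83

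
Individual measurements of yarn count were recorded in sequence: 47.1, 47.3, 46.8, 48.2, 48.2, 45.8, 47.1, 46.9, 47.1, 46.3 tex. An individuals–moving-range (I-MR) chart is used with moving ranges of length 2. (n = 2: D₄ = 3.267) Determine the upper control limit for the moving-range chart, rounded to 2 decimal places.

Moving ranges: 0.2, 0.5, 1.4, 0.0, 2.4, 1.3, 0.2, 0.2, 0.8; M̄R̄ = 7.0000 / 9 = 0.7778
UCL_MR = D₄·M̄R̄ = 3.267 × 0.7778 = 2.5410

2.54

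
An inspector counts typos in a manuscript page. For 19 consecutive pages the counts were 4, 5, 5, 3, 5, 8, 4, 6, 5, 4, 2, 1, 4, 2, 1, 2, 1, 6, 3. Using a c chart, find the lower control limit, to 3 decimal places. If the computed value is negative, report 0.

0.000

c̄ = (4 + 5 + 5 + 3 + 5 + 8 + 4 + 6 + 5 + 4 + 2 + 1 + 4 + 2 + 1 + 2 + 1 + 6 + 3) / 19 = 71 / 19 = 3.7368
LCL = c̄ − 3√c̄ = 3.7368 − 3 × 1.9331 = -2.0624 → 0 (cannot be negative)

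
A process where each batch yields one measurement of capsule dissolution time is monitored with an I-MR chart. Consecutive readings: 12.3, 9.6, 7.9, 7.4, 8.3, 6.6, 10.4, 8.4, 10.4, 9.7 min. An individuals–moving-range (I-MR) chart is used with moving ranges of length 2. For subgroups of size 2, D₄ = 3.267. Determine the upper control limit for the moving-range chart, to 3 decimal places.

5.808

Moving ranges: 2.7, 1.7, 0.5, 0.9, 1.7, 3.8, 2.0, 2.0, 0.7; M̄R̄ = 16.0000 / 9 = 1.7778
UCL_MR = D₄·M̄R̄ = 3.267 × 1.7778 = 5.8080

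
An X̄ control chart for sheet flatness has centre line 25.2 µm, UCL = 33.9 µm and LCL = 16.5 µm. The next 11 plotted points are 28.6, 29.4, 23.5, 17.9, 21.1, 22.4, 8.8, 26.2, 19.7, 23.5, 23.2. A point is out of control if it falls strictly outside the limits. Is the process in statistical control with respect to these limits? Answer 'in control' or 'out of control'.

Compare each point to [16.5, 33.9]: sample 7 = 8.8 < LCL.

out of control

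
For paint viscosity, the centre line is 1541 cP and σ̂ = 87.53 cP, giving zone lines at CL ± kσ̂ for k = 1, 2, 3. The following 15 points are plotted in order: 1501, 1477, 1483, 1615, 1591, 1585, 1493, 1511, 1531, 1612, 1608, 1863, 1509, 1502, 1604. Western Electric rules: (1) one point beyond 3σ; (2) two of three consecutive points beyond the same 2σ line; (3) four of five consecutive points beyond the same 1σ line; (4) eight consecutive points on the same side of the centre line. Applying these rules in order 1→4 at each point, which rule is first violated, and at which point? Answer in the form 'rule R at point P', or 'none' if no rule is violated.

Zone of each point (C = within 1σ̂, B = 1σ̂–2σ̂, A = 2σ̂–3σ̂, * = beyond 3σ̂; sign = side of CL): 1:-C, 2:-C, 3:-C, 4:+C, 5:+C, 6:+C, 7:-C, 8:-C, 9:-C, 10:+C, 11:+C, 12:+*, 13:-C, 14:-C, 15:+C
Rule 1 (one point beyond the 3σ limits) is satisfied at point 12.

rule 1 at point 12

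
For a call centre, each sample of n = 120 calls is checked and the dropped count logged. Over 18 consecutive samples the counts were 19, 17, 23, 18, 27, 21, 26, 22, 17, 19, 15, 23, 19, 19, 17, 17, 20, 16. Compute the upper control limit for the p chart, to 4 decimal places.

p̄ = Σdᵢ / (k·n) = 355 / (18 × 120) = 0.16435
UCL = p̄ + 3·√(p̄(1−p̄)/n) = 0.16435 + 3 × √(0.16435×0.83565/120) = 0.16435 + 3 × 0.03383 = 0.26584

0.2658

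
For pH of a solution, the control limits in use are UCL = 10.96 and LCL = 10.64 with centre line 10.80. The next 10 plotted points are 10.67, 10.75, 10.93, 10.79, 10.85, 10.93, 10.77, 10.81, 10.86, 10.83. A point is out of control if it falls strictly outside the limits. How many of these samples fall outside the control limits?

0

All 10 points lie within [10.64, 10.96].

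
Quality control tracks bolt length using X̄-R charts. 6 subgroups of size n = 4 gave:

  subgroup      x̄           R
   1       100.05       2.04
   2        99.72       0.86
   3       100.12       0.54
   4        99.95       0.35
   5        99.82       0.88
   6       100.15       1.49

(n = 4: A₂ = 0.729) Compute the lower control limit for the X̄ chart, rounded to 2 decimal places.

X̄̄ = (100.05 + 99.72 + 100.12 + 99.95 + 99.82 + 100.15) / 6 = 599.8100 / 6 = 99.9683
R̄ = (2.04 + 0.86 + 0.54 + 0.35 + 0.88 + 1.49) / 6 = 6.1600 / 6 = 1.0267
LCL = X̄̄ − A₂·R̄ = 99.9683 − 0.729 × 1.0267 = 99.2199

99.22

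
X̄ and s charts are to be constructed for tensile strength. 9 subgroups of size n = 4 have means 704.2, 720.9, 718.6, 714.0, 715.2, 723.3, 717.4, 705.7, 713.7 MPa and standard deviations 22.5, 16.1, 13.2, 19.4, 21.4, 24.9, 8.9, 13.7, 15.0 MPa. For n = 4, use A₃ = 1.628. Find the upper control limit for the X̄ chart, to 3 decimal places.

X̄̄ = (704.2 + 720.9 + 718.6 + 714.0 + 715.2 + 723.3 + 717.4 + 705.7 + 713.7) / 9 = 714.7778
s̄ = (22.5 + 16.1 + 13.2 + 19.4 + 21.4 + 24.9 + 8.9 + 13.7 + 15.0) / 9 = 17.2333
UCL = X̄̄ + A₃·s̄ = 714.7778 + 1.628 × 17.2333 = 742.8336

742.834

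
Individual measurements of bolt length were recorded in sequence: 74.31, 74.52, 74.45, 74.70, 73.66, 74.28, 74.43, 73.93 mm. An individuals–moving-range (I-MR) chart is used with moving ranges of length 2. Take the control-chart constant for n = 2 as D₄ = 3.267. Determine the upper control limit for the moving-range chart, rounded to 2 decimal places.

1.33

Moving ranges: 0.21, 0.07, 0.25, 1.04, 0.62, 0.15, 0.50; M̄R̄ = 2.8400 / 7 = 0.4057
UCL_MR = D₄·M̄R̄ = 3.267 × 0.4057 = 1.3255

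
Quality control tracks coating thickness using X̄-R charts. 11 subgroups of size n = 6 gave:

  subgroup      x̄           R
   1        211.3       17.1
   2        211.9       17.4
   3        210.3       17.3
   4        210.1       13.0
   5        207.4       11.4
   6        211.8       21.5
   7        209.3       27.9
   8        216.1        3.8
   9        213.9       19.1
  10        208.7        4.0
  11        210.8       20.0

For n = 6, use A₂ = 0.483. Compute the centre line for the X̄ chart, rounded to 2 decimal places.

211.05

X̄̄ = (211.3 + 211.9 + 210.3 + 210.1 + 207.4 + 211.8 + 209.3 + 216.1 + 213.9 + 208.7 + 210.8) / 11 = 2321.6000 / 11 = 211.0545
CL = X̄̄ = 211.0545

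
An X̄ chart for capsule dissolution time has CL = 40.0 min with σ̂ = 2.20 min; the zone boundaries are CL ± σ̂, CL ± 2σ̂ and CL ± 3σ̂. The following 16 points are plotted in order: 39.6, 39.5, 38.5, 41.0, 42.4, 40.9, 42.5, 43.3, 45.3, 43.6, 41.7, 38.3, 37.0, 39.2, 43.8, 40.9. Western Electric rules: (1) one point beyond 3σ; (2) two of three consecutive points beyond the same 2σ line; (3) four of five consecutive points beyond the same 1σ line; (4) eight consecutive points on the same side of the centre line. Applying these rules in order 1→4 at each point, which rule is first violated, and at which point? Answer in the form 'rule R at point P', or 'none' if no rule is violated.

Zone of each point (C = within 1σ̂, B = 1σ̂–2σ̂, A = 2σ̂–3σ̂, * = beyond 3σ̂; sign = side of CL): 1:-C, 2:-C, 3:-C, 4:+C, 5:+B, 6:+C, 7:+B, 8:+B, 9:+A, 10:+B, 11:+C, 12:-C, 13:-B, 14:-C, 15:+B, 16:+C
Rule 3 (four of five consecutive points beyond the same 1σ limit) is satisfied at point 9.

rule 3 at point 9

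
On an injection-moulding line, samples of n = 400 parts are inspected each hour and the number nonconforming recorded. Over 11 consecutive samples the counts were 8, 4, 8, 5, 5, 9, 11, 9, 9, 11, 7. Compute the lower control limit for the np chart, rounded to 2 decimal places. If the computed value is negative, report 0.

0.00

p̄ = Σdᵢ / (k·n) = 86 / (11 × 400) = 0.01955
LCL = np̄ − 3·√(np̄(1−p̄)) = 7.8182 − 3 × 2.7686 = -0.4877 → 0 (negative, so LCL = 0)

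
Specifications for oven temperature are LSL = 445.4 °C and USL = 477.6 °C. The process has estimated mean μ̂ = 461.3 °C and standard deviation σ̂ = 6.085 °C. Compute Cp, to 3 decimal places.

0.882

Cp = (USL − LSL) / (6σ̂) = (477.6 − 445.4) / (6 × 6.085) = 32.2000 / 36.5100 = 0.8820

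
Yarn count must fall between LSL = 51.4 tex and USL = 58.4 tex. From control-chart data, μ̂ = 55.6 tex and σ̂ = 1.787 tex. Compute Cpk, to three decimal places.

Cpu = (USL − μ̂) / (3σ̂) = (58.4 − 55.6) / (3 × 1.787) = 0.5223; Cpl = (μ̂ − LSL) / (3σ̂) = (55.6 − 51.4) / (3 × 1.787) = 0.7834; Cpk = min(Cpu, Cpl) = 0.5223

0.522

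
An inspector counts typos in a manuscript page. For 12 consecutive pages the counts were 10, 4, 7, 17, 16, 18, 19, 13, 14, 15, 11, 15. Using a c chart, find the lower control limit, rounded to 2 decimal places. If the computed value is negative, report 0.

2.33

c̄ = (10 + 4 + 7 + 17 + 16 + 18 + 19 + 13 + 14 + 15 + 11 + 15) / 12 = 159 / 12 = 13.2500
LCL = c̄ − 3√c̄ = 13.2500 − 3 × 3.6401 = 2.3298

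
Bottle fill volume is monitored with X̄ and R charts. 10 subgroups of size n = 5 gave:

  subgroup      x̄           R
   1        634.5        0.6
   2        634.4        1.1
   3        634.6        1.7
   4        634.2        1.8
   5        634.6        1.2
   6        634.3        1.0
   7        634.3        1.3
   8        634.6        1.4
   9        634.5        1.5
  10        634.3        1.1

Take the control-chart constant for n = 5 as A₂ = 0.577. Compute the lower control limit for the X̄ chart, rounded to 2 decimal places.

633.70

X̄̄ = (634.5 + 634.4 + 634.6 + 634.2 + 634.6 + 634.3 + 634.3 + 634.6 + 634.5 + 634.3) / 10 = 6344.3000 / 10 = 634.4300
R̄ = (0.6 + 1.1 + 1.7 + 1.8 + 1.2 + 1.0 + 1.3 + 1.4 + 1.5 + 1.1) / 10 = 12.7000 / 10 = 1.2700
LCL = X̄̄ − A₂·R̄ = 634.4300 − 0.577 × 1.2700 = 633.6972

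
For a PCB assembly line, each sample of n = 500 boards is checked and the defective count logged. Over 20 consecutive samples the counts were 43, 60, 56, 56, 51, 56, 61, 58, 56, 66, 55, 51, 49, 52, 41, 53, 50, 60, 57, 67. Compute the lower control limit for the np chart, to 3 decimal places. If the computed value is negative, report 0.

p̄ = Σdᵢ / (k·n) = 1098 / (20 × 500) = 0.10980
LCL = np̄ − 3·√(np̄(1−p̄)) = 54.9000 − 3 × 6.9908 = 33.9275

33.927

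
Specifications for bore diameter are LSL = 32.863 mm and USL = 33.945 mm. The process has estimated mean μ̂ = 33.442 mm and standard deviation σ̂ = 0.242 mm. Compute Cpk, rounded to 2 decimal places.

Cpu = (USL − μ̂) / (3σ̂) = (33.945 − 33.442) / (3 × 0.242) = 0.6928; Cpl = (μ̂ − LSL) / (3σ̂) = (33.442 − 32.863) / (3 × 0.242) = 0.7975; Cpk = min(Cpu, Cpl) = 0.6928

0.69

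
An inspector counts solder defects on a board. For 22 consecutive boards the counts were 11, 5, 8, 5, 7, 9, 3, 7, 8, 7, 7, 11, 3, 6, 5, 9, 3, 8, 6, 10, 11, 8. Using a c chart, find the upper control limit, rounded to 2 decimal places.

15.15

c̄ = (11 + 5 + 8 + 5 + 7 + 9 + 3 + 7 + 8 + 7 + 7 + 11 + 3 + 6 + 5 + 9 + 3 + 8 + 6 + 10 + 11 + 8) / 22 = 157 / 22 = 7.1364
UCL = c̄ + 3√c̄ = 7.1364 + 3 × √7.1364 = 7.1364 + 3 × 2.6714 = 15.1506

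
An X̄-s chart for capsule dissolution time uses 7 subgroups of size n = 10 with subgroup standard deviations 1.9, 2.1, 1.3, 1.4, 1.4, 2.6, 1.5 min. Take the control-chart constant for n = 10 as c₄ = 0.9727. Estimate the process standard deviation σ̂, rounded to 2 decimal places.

1.79

s̄ = (1.9 + 2.1 + 1.3 + 1.4 + 1.4 + 2.6 + 1.5) / 7 = 1.7429
σ̂ = s̄ / c₄ = 1.7429 / 0.9727 = 1.7918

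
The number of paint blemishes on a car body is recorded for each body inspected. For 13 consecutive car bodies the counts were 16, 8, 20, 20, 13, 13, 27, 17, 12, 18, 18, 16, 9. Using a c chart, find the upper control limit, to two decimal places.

27.89

c̄ = (16 + 8 + 20 + 20 + 13 + 13 + 27 + 17 + 12 + 18 + 18 + 16 + 9) / 13 = 207 / 13 = 15.9231
UCL = c̄ + 3√c̄ = 15.9231 + 3 × √15.9231 = 15.9231 + 3 × 3.9904 = 27.8942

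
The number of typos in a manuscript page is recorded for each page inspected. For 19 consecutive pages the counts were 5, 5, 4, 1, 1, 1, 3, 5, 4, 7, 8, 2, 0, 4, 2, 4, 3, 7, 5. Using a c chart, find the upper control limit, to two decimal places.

9.54

c̄ = (5 + 5 + 4 + 1 + 1 + 1 + 3 + 5 + 4 + 7 + 8 + 2 + 0 + 4 + 2 + 4 + 3 + 7 + 5) / 19 = 71 / 19 = 3.7368
UCL = c̄ + 3√c̄ = 3.7368 + 3 × √3.7368 = 3.7368 + 3 × 1.9331 = 9.5361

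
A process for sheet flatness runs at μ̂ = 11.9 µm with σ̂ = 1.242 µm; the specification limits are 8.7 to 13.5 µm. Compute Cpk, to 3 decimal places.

0.429

Cpu = (USL − μ̂) / (3σ̂) = (13.5 − 11.9) / (3 × 1.242) = 0.4294; Cpl = (μ̂ − LSL) / (3σ̂) = (11.9 − 8.7) / (3 × 1.242) = 0.8588; Cpk = min(Cpu, Cpl) = 0.4294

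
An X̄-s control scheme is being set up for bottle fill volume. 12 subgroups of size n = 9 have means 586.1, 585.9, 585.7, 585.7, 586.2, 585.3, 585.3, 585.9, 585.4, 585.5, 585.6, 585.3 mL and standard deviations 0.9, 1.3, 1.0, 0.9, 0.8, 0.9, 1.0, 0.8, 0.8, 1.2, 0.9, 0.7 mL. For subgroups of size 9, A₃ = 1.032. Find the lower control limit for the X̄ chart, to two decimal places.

X̄̄ = (586.1 + 585.9 + 585.7 + 585.7 + 586.2 + 585.3 + 585.3 + 585.9 + 585.4 + 585.5 + 585.6 + 585.3) / 12 = 585.6583
s̄ = (0.9 + 1.3 + 1.0 + 0.9 + 0.8 + 0.9 + 1.0 + 0.8 + 0.8 + 1.2 + 0.9 + 0.7) / 12 = 0.9333
LCL = X̄̄ − A₃·s̄ = 585.6583 − 1.032 × 0.9333 = 584.6951

584.70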